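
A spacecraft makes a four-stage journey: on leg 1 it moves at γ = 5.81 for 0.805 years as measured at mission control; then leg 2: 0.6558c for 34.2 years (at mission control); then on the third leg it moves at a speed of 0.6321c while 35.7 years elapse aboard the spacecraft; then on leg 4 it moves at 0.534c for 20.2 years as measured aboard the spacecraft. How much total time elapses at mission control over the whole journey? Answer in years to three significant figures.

Leg 1: 0.805 years is already measured at mission control.
Leg 2: 34.2 years is already measured at mission control.
Leg 3: γ = 1/√(1 − 0.6321²) = 1/√0.6004 = 1.291; Δt_3 = 1.291 × 35.7 = 46.07 years.
Leg 4: γ = 1/√(1 − 0.534²) = 1/√0.7148 = 1.183; Δt_4 = 1.183 × 20.2 = 23.89 years.
Total: 0.8050 + 34.20 + 46.07 + 23.89 years.

Δt = 105 years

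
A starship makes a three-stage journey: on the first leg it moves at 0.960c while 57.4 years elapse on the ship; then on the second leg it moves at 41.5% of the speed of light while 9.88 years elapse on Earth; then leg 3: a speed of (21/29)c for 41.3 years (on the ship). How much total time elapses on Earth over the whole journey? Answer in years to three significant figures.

Δt = 275 years

Leg 1: γ = 1/√(1 − 0.960²) = 25/7 ≈ 3.571; Δt_1 = 3.571 × 57.4 = 205.0 years.
Leg 2: 9.88 years is already measured on Earth.
Leg 3: γ = 1/√(1 − (21/29)²) = 29/20 = 1.450; Δt_3 = 1.450 × 41.3 = 59.89 years.
Total: 205.0 + 9.880 + 59.89 years.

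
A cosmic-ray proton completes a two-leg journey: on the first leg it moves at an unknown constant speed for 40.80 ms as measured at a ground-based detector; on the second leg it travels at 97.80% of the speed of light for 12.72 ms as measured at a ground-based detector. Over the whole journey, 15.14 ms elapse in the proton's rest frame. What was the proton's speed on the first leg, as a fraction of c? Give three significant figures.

β = 0.952

Leg 1: speed unknown; τ_1 = 40.80/γ_1.
Leg 2: β = 0.9780; γ = 1/√(1 − 0.9780²) = 1/√0.04352 = 4.794; τ_2 = 12.72/4.794 = 2.653 ms.
Total proper time: τ_1 + 2.653 = 15.14, so τ_1 = 15.14 − 2.653 = 12.49 ms.
γ_1 = 40.80/12.49 = 3.268; β = √(1 − 1/γ²) = √0.9063.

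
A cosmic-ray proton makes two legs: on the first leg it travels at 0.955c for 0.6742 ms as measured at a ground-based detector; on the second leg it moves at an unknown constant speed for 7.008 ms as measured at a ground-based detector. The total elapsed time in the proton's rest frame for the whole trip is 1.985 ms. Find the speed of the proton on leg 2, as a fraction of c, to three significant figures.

Leg 1: γ = 1/√(1 − 0.955²) = 1/√0.08798 = 3.371; τ_1 = 0.6742/3.371 = 0.2000 ms.
Leg 2: speed unknown; τ_2 = 7.008/γ_2.
Total proper time: 0.2000 + τ_2 = 1.985, so τ_2 = 1.985 − 0.2000 = 1.785 ms.
γ_2 = 7.008/1.785 = 3.926; β = √(1 − 1/γ²) = √0.9351.

β = 0.967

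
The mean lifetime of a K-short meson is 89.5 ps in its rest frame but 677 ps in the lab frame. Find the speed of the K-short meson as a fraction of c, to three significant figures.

γ = Δt/τ₀ = 677/89.5 = 7.564
β = √(1 − 1/γ²) = √(1 − 0.01748) = √0.9825

v = 0.991c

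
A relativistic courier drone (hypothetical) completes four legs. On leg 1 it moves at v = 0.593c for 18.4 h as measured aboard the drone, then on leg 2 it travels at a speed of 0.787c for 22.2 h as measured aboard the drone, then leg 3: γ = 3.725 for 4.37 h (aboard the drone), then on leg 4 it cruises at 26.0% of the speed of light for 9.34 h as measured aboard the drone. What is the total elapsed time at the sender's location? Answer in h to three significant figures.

Δt = 84.8 h

Leg 1: γ = 1/√(1 − 0.593²) = 1/√0.6484 = 1.242; Δt_1 = 1.242 × 18.4 = 22.85 h.
Leg 2: γ = 1/√(1 − 0.787²) = 1/√0.3806 = 1.621; Δt_2 = 1.621 × 22.2 = 35.98 h.
Leg 3: γ = 3.725; Δt_3 = 3.725 × 4.37 = 16.28 h.
Leg 4: β = 0.260; γ = 1/√(1 − 0.260²) = 1/√0.9324 = 1.036; Δt_4 = 1.036 × 9.34 = 9.673 h.
Total: 22.85 + 35.98 + 16.28 + 9.673 h.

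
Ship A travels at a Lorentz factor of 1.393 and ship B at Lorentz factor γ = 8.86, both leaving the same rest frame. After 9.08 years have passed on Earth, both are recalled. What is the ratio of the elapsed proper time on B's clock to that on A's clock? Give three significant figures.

A: γ = 1.393. B: γ = 8.86.
τ_A/τ_B = γ_B/γ_A = 8.860/1.393 = 6.360, so τ_B/τ_A = 0.1572.

τ_B/τ_A = 0.157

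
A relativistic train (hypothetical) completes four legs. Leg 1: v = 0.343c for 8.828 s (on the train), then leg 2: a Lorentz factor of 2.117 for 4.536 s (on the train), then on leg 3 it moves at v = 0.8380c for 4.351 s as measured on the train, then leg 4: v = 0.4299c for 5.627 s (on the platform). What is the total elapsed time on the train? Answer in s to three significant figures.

τ = 22.8 s

Leg 1: 8.828 s is already measured on the train.
Leg 2: 4.536 s is already measured on the train.
Leg 3: 4.351 s is already measured on the train.
Leg 4: γ = 1/√(1 − 0.4299²) = 1/√0.8152 = 1.108; τ_4 = 5.627/1.108 = 5.080 s.
Total: 8.828 + 4.536 + 4.351 + 5.080 s.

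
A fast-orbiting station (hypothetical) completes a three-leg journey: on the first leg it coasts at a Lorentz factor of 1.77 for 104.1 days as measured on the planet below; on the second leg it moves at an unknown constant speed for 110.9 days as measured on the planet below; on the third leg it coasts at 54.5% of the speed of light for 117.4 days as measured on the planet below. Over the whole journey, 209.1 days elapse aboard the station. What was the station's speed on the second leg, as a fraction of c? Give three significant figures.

Leg 1: γ = 1.77; τ_1 = 104.1/1.770 = 58.81 days.
Leg 2: speed unknown; τ_2 = 110.9/γ_2.
Leg 3: β = 0.545; γ = 1/√(1 − 0.545²) = 1/√0.7030 = 1.193; τ_3 = 117.4/1.193 = 98.43 days.
Total proper time: 58.81 + τ_2 + 98.43 = 209.1, so τ_2 = 209.1 − 157.2 = 51.85 days.
γ_2 = 110.9/51.85 = 2.139; β = √(1 − 1/γ²) = √0.7814.

β = 0.884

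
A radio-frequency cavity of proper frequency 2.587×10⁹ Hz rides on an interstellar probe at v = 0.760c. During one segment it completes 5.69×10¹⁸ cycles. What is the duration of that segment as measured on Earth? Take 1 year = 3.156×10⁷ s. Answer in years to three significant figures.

γ = 1/√(1 − 0.760²) = 1/√0.4224 = 1.539
Proper time for N cycles: τ = N/f = 5.69×10¹⁸/(2.587×10⁹) = 2.199×10⁹ s = 69.69 years.
Lab-frame duration Δt = γτ = 1.539 × 69.69 = 107.2 years.

Δt = 107 years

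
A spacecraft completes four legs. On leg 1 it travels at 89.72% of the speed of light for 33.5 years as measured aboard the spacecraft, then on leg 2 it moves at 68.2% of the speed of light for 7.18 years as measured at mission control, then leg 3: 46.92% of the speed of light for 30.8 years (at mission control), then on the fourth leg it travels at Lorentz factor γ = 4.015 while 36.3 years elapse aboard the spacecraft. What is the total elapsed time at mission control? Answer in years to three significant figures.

Δt = 260 years

Leg 1: β = 0.8972; γ = 1/√(1 − 0.8972²) = 1/√0.1950 = 2.264; Δt_1 = 2.264 × 33.5 = 75.86 years.
Leg 2: 7.18 years is already measured at mission control.
Leg 3: 30.8 years is already measured at mission control.
Leg 4: γ = 4.015; Δt_4 = 4.015 × 36.3 = 145.7 years.
Total: 75.86 + 7.180 + 30.80 + 145.7 years.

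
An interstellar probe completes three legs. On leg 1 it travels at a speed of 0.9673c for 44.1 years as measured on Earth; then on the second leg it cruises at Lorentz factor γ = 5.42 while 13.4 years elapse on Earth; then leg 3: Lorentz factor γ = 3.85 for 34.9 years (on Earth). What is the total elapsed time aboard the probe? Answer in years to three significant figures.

Leg 1: γ = 1/√(1 − 0.9673²) = 1/√0.06433 = 3.943; τ_1 = 44.1/3.943 = 11.19 years.
Leg 2: γ = 5.42; τ_2 = 13.4/5.420 = 2.472 years.
Leg 3: γ = 3.85; τ_3 = 34.9/3.850 = 9.065 years.
Total: 11.19 + 2.472 + 9.065 years.

τ = 22.7 years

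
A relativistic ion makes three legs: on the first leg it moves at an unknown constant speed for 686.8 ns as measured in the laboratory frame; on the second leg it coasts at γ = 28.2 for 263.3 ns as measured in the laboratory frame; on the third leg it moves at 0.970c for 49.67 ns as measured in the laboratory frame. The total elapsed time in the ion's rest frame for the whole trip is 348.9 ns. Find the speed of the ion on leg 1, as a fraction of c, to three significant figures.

Leg 1: speed unknown; τ_1 = 686.8/γ_1.
Leg 2: γ = 28.2; τ_2 = 263.3/28.20 = 9.337 ns.
Leg 3: γ = 1/√(1 − 0.970²) = 1/√0.05910 = 4.113; τ_3 = 49.67/4.113 = 12.08 ns.
Total proper time: τ_1 + 9.337 + 12.08 = 348.9, so τ_1 = 348.9 − 21.41 = 327.5 ns.
γ_1 = 686.8/327.5 = 2.097; β = √(1 − 1/γ²) = √0.7726.

β = 0.879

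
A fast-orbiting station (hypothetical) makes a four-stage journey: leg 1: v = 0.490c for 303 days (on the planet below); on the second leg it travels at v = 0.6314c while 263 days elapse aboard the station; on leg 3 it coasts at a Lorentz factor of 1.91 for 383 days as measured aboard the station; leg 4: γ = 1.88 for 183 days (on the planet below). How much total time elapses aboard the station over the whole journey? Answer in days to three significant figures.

τ = 1010 days

Leg 1: γ = 1/√(1 − 0.490²) = 1/√0.7599 = 1.147; τ_1 = 303/1.147 = 264.1 days.
Leg 2: 263 days is already measured aboard the station.
Leg 3: 383 days is already measured aboard the station.
Leg 4: γ = 1.88; τ_4 = 183/1.880 = 97.34 days.
Total: 264.1 + 263.0 + 383.0 + 97.34 days.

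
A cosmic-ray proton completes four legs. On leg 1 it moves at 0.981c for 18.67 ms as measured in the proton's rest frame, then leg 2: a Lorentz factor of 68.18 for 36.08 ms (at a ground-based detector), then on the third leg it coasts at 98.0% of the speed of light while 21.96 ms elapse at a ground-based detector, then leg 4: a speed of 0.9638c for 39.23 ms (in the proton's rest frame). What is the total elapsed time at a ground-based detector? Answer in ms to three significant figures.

Δt = 301 ms

Leg 1: γ = 1/√(1 − 0.981²) = 1/√0.03764 = 5.154; Δt_1 = 5.154 × 18.67 = 96.23 ms.
Leg 2: 36.08 ms is already measured at a ground-based detector.
Leg 3: 21.96 ms is already measured at a ground-based detector.
Leg 4: γ = 1/√(1 − 0.9638²) = 1/√0.07109 = 3.751; Δt_4 = 3.751 × 39.23 = 147.1 ms.
Total: 96.23 + 36.08 + 21.96 + 147.1 ms.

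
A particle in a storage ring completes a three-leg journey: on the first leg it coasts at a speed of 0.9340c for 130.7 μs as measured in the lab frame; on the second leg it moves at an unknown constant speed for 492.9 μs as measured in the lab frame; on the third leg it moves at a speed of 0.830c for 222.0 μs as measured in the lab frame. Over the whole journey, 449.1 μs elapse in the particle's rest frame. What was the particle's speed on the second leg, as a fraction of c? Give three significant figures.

β = 0.825

Leg 1: γ = 1/√(1 − 0.9340²) = 1/√0.1276 = 2.799; τ_1 = 130.7/2.799 = 46.70 μs.
Leg 2: speed unknown; τ_2 = 492.9/γ_2.
Leg 3: γ = 1/√(1 − 0.830²) = 1/√0.3111 = 1.793; τ_3 = 222.0/1.793 = 123.8 μs.
Total proper time: 46.70 + τ_2 + 123.8 = 449.1, so τ_2 = 449.1 − 170.5 = 278.6 μs.
γ_2 = 492.9/278.6 = 1.769; β = √(1 − 1/γ²) = √0.6806.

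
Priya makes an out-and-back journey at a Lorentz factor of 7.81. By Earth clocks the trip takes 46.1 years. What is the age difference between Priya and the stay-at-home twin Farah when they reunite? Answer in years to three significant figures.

Δt − τ = 40.2 years

γ = 7.81
Priya's elapsed proper time: τ = 46.1/7.810 = 5.903 years.
Age gap = Δt − τ = 46.1 − 5.903 years.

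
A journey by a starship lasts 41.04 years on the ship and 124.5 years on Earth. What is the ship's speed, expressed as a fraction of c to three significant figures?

The proper time is measured on the ship (both events occur at the ship's location); Δt is measured on Earth. γ = Δt/τ = 124.5/41.04 = 3.034.
β = √(1 − 1/γ²) = √(1 − 0.1087) = √0.8913

v = 0.944c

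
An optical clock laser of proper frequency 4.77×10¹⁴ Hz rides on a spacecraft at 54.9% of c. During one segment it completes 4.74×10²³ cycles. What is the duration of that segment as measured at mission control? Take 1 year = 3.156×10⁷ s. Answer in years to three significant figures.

Δt = 37.7 years

β = 0.549; γ = 1/√(1 − 0.549²) = 1/√0.6986 = 1.196
Proper time for N cycles: τ = N/f = 4.74×10²³/(4.77×10¹⁴) = 9.937×10⁸ s = 31.49 years.
Lab-frame duration Δt = γτ = 1.196 × 31.49 = 37.67 years.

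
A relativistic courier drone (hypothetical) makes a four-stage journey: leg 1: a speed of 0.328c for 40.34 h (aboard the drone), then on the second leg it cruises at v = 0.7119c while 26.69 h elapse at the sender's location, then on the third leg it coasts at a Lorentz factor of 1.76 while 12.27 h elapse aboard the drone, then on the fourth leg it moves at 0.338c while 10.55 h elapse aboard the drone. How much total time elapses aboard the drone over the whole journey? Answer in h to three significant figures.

τ = 81.9 h

Leg 1: 40.34 h is already measured aboard the drone.
Leg 2: γ = 1/√(1 − 0.7119²) = 1/√0.4932 = 1.424; τ_2 = 26.69/1.424 = 18.74 h.
Leg 3: 12.27 h is already measured aboard the drone.
Leg 4: 10.55 h is already measured aboard the drone.
Total: 40.34 + 18.74 + 12.27 + 10.55 h.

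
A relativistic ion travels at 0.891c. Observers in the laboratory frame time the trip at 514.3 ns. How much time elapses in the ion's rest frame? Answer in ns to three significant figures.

τ = 233 ns

γ = 1/√(1 − 0.891²) = 1/√0.2061 = 2.203
The interval measured in the laboratory frame is the dilated one; the clock in the ion's rest frame measures the proper time τ = Δt/γ = 514.3/2.203 ns.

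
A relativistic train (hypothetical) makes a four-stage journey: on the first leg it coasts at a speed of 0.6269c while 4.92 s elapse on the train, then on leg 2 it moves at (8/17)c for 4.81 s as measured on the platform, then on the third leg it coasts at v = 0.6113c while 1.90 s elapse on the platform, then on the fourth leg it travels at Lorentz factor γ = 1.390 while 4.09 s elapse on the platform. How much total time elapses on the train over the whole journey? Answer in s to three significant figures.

τ = 13.6 s

Leg 1: 4.92 s is already measured on the train.
Leg 2: γ = 1/√(1 − (8/17)²) = 17/15 ≈ 1.133; τ_2 = 4.81/1.133 = 4.244 s.
Leg 3: γ = 1/√(1 − 0.6113²) = 1/√0.6263 = 1.264; τ_3 = 1.90/1.264 = 1.504 s.
Leg 4: γ = 1.390; τ_4 = 4.09/1.390 = 2.942 s.
Total: 4.920 + 4.244 + 1.504 + 2.942 s.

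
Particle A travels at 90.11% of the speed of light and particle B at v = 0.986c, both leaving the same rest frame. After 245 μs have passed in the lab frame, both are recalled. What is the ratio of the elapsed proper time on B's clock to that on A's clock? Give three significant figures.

A: β = 0.9011; γ = 1/√(1 − 0.9011²) = 1/√0.1880 = 2.306. B: γ = 1/√(1 − 0.986²) = 1/√0.02780 = 5.997.
τ_A/τ_B = γ_B/γ_A = 5.997/2.306 = 2.600, so τ_B/τ_A = 0.3846.

τ_B/τ_A = 0.385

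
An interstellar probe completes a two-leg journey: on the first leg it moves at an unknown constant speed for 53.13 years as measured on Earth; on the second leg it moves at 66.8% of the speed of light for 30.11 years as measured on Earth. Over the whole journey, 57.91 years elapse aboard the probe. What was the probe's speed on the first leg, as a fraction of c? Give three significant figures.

β = 0.744

Leg 1: speed unknown; τ_1 = 53.13/γ_1.
Leg 2: β = 0.668; γ = 1/√(1 − 0.668²) = 1/√0.5538 = 1.344; τ_2 = 30.11/1.344 = 22.41 years.
Total proper time: τ_1 + 22.41 = 57.91, so τ_1 = 57.91 − 22.41 = 35.50 years.
γ_1 = 53.13/35.50 = 1.496; β = √(1 − 1/γ²) = √0.5535.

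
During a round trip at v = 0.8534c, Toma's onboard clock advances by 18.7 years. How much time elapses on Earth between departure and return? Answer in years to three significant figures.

Δt = 35.9 years

γ = 1/√(1 − 0.8534²) = 1/√0.2717 = 1.918
Earth-frame duration is the dilated interval: Δt = γτ = 1.918 × 18.7 years.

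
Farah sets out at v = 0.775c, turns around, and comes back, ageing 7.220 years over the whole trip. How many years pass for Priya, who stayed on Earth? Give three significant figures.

Δt = 11.4 years

γ = 1/√(1 − 0.775²) = 1/√0.3994 = 1.582
Earth-frame duration is the dilated interval: Δt = γτ = 1.582 × 7.220 years.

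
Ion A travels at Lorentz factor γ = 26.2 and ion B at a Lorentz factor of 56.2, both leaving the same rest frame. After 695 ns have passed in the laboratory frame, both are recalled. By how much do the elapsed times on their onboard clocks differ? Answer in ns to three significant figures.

|τ_A − τ_B| = 14.2 ns

A: γ = 26.2; τ_A = 695/26.20 = 26.53 ns.
B: γ = 56.2; τ_B = 695/56.20 = 12.37 ns.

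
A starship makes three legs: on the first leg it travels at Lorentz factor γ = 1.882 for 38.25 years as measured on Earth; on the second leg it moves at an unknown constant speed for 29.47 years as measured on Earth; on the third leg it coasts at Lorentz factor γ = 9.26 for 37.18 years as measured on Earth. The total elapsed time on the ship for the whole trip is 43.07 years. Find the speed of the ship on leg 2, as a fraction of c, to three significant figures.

Leg 1: γ = 1.882; τ_1 = 38.25/1.882 = 20.32 years.
Leg 2: speed unknown; τ_2 = 29.47/γ_2.
Leg 3: γ = 9.26; τ_3 = 37.18/9.260 = 4.015 years.
Total proper time: 20.32 + τ_2 + 4.015 = 43.07, so τ_2 = 43.07 − 24.34 = 18.73 years.
γ_2 = 29.47/18.73 = 1.573; β = √(1 − 1/γ²) = √0.5960.

β = 0.772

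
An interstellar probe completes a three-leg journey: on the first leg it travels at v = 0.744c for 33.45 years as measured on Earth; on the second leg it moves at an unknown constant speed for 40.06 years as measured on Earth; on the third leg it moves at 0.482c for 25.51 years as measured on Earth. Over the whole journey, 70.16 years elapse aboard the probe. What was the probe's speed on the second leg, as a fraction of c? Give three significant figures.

Leg 1: γ = 1/√(1 − 0.744²) = 1/√0.4465 = 1.497; τ_1 = 33.45/1.497 = 22.35 years.
Leg 2: speed unknown; τ_2 = 40.06/γ_2.
Leg 3: γ = 1/√(1 − 0.482²) = 1/√0.7677 = 1.141; τ_3 = 25.51/1.141 = 22.35 years.
Total proper time: 22.35 + τ_2 + 22.35 = 70.16, so τ_2 = 70.16 − 44.70 = 25.46 years.
γ_2 = 40.06/25.46 = 1.574; β = √(1 − 1/γ²) = √0.5961.

β = 0.772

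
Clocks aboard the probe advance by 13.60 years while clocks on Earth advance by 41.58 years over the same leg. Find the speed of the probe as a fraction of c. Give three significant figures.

The proper time is measured aboard the probe (both events occur at the probe's location); Δt is measured on Earth. γ = Δt/τ = 41.58/13.60 = 3.057.
β = √(1 − 1/γ²) = √(1 − 0.1070) = √0.8930

v = 0.945c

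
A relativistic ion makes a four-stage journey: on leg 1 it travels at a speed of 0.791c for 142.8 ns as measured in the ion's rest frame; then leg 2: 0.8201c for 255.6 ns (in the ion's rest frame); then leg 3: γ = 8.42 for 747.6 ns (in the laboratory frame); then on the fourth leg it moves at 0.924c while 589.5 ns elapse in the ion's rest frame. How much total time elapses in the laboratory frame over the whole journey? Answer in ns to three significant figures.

Δt = 2970 ns

Leg 1: γ = 1/√(1 − 0.791²) = 1/√0.3743 = 1.634; Δt_1 = 1.634 × 142.8 = 233.4 ns.
Leg 2: γ = 1/√(1 − 0.8201²) = 1/√0.3274 = 1.748; Δt_2 = 1.748 × 255.6 = 446.7 ns.
Leg 3: 747.6 ns is already measured in the laboratory frame.
Leg 4: γ = 1/√(1 − 0.924²) = 1/√0.1462 = 2.615; Δt_4 = 2.615 × 589.5 = 1542 ns.
Total: 233.4 + 446.7 + 747.6 + 1542 ns.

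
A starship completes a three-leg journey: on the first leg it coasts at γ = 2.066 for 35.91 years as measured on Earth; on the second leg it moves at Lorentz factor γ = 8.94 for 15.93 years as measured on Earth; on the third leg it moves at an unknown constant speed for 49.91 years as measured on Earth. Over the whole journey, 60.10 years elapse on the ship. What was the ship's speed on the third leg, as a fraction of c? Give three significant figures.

β = 0.572

Leg 1: γ = 2.066; τ_1 = 35.91/2.066 = 17.38 years.
Leg 2: γ = 8.94; τ_2 = 15.93/8.940 = 1.782 years.
Leg 3: speed unknown; τ_3 = 49.91/γ_3.
Total proper time: 17.38 + 1.782 + τ_3 = 60.10, so τ_3 = 60.10 − 19.16 = 40.94 years.
γ_3 = 49.91/40.94 = 1.219; β = √(1 − 1/γ²) = √0.3273.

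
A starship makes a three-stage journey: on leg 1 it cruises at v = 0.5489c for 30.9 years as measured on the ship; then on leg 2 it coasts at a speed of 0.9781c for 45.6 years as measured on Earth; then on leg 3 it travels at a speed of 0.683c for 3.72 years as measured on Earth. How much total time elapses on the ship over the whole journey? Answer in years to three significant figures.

τ = 43.1 years

Leg 1: 30.9 years is already measured on the ship.
Leg 2: γ = 1/√(1 − 0.9781²) = 1/√0.04332 = 4.805; τ_2 = 45.6/4.805 = 9.491 years.
Leg 3: γ = 1/√(1 − 0.683²) = 1/√0.5335 = 1.369; τ_3 = 3.72/1.369 = 2.717 years.
Total: 30.90 + 9.491 + 2.717 years.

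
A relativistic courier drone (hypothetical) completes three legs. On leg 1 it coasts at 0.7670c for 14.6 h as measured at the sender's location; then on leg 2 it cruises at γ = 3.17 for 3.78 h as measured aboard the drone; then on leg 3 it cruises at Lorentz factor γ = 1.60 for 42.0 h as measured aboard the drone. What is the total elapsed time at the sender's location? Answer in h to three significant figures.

Δt = 93.8 h

Leg 1: 14.6 h is already measured at the sender's location.
Leg 2: γ = 3.17; Δt_2 = 3.170 × 3.78 = 11.98 h.
Leg 3: γ = 1.60; Δt_3 = 1.600 × 42.0 = 67.20 h.
Total: 14.60 + 11.98 + 67.20 h.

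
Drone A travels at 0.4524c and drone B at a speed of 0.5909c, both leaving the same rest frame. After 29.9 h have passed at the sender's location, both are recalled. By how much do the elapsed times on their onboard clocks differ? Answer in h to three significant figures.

|τ_A − τ_B| = 2.54 h

A: γ = 1/√(1 − 0.4524²) = 1/√0.7953 = 1.121; τ_A = 29.9/1.121 = 26.67 h.
B: γ = 1/√(1 − 0.5909²) = 1/√0.6508 = 1.240; τ_B = 29.9/1.240 = 24.12 h.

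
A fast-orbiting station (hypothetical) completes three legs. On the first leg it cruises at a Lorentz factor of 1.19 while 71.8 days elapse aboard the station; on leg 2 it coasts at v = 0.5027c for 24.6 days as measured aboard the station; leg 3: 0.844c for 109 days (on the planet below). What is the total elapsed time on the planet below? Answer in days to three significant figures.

Δt = 223 days

Leg 1: γ = 1.19; Δt_1 = 1.190 × 71.8 = 85.44 days.
Leg 2: γ = 1/√(1 − 0.5027²) = 1/√0.7473 = 1.157; Δt_2 = 1.157 × 24.6 = 28.46 days.
Leg 3: 109 days is already measured on the planet below.
Total: 85.44 + 28.46 + 109.0 days.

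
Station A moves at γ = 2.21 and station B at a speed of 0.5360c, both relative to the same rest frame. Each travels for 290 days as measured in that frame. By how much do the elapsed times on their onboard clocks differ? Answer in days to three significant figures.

|τ_A − τ_B| = 114 days

A: γ = 2.21; τ_A = 290/2.210 = 131.2 days.
B: γ = 1/√(1 − 0.5360²) = 1/√0.7127 = 1.185; τ_B = 290/1.185 = 244.8 days.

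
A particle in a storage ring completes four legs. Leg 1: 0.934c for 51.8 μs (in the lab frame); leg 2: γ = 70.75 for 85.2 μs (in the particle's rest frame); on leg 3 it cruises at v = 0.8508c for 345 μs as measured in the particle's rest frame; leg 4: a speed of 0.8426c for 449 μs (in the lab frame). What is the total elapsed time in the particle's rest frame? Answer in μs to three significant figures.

Leg 1: γ = 1/√(1 − 0.934²) = 1/√0.1276 = 2.799; τ_1 = 51.8/2.799 = 18.51 μs.
Leg 2: 85.2 μs is already measured in the particle's rest frame.
Leg 3: 345 μs is already measured in the particle's rest frame.
Leg 4: γ = 1/√(1 − 0.8426²) = 1/√0.2900 = 1.857; τ_4 = 449/1.857 = 241.8 μs.
Total: 18.51 + 85.20 + 345.0 + 241.8 μs.

τ = 691 μs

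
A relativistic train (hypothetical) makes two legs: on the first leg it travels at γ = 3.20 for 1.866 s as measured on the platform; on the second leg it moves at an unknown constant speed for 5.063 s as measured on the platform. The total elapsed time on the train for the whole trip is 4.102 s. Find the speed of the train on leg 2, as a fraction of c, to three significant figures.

β = 0.719

Leg 1: γ = 3.20; τ_1 = 1.866/3.200 = 0.5831 s.
Leg 2: speed unknown; τ_2 = 5.063/γ_2.
Total proper time: 0.5831 + τ_2 = 4.102, so τ_2 = 4.102 − 0.5831 = 3.519 s.
γ_2 = 5.063/3.519 = 1.439; β = √(1 − 1/γ²) = √0.5170.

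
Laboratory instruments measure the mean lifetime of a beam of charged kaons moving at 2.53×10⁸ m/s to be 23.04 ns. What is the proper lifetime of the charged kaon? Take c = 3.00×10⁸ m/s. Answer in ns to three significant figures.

β = 2.53×10⁸/3.00×10⁸ = 0.8433; γ = 1/√(1 − 0.8433²) = 1.861
The lab-frame lifetime is the dilated interval; the proper lifetime is τ₀ = Δt/γ = 23.04/1.861 ns.

τ₀ = 12.4 ns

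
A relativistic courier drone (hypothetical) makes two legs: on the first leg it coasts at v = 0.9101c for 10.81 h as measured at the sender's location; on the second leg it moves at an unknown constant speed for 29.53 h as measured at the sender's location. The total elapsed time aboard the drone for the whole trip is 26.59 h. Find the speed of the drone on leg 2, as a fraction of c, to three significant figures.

Leg 1: γ = 1/√(1 − 0.9101²) = 1/√0.1717 = 2.413; τ_1 = 10.81/2.413 = 4.480 h.
Leg 2: speed unknown; τ_2 = 29.53/γ_2.
Total proper time: 4.480 + τ_2 = 26.59, so τ_2 = 26.59 − 4.480 = 22.11 h.
γ_2 = 29.53/22.11 = 1.336; β = √(1 − 1/γ²) = √0.4394.

β = 0.663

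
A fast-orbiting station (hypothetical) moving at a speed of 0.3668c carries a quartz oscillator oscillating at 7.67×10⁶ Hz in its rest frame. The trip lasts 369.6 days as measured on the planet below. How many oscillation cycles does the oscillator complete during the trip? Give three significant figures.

γ = 1/√(1 − 0.3668²) = 1/√0.8655 = 1.075
The oscillator's own cycle count is N = f × τ where τ is the proper time aboard the station. τ = Δt/γ = 369.6/1.075 = 343.8 days = 2.971×10⁷ s.
N = 7.67×10⁶ × 2.971×10⁷ = 2.279×10¹⁴.

N = 2.28×10¹⁴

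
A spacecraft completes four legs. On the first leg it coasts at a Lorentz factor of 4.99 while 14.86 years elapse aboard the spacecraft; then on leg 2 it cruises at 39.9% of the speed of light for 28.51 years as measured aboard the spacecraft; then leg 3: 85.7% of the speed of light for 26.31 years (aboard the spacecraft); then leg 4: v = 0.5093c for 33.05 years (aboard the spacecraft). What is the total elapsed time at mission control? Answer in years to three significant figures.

Δt = 195 years

Leg 1: γ = 4.99; Δt_1 = 4.990 × 14.86 = 74.15 years.
Leg 2: β = 0.399; γ = 1/√(1 − 0.399²) = 1/√0.8408 = 1.091; Δt_2 = 1.091 × 28.51 = 31.09 years.
Leg 3: β = 0.857; γ = 1/√(1 − 0.857²) = 1/√0.2656 = 1.941; Δt_3 = 1.941 × 26.31 = 51.06 years.
Leg 4: γ = 1/√(1 − 0.5093²) = 1/√0.7406 = 1.162; Δt_4 = 1.162 × 33.05 = 38.40 years.
Total: 74.15 + 31.09 + 51.06 + 38.40 years.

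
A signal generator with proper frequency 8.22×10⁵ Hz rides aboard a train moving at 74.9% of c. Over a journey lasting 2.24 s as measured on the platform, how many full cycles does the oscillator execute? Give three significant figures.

N = 1.22×10⁶

β = 0.749; γ = 1/√(1 − 0.749²) = 1/√0.4390 = 1.509
The oscillator's own cycle count is N = f × τ where τ is the proper time on the train. τ = Δt/γ = 2.24/1.509 = 1.484 s = 1.484×10⁰ s.
N = 8.22×10⁵ × 1.484×10⁰ = 1.220×10⁶.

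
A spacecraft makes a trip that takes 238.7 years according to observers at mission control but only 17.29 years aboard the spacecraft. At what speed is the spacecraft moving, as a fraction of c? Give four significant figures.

The proper time is measured aboard the spacecraft (both events occur at the spacecraft's location); Δt is measured at mission control. γ = Δt/τ = 238.7/17.29 = 13.81.
β = √(1 − 1/γ²) = √(1 − 0.005247) = √0.9948

β = 0.9974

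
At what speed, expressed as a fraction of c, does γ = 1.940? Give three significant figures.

β = 0.857

β = √(1 − 1/γ²) = √(1 − 1/1.940²) = √(1 − 0.2657) = √0.7343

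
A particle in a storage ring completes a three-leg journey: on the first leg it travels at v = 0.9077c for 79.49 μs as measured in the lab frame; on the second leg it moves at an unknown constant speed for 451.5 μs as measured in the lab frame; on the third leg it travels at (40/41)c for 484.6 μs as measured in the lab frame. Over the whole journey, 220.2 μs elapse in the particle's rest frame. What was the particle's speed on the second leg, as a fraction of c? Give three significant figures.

β = 0.984

Leg 1: γ = 1/√(1 − 0.9077²) = 1/√0.1761 = 2.383; τ_1 = 79.49/2.383 = 33.36 μs.
Leg 2: speed unknown; τ_2 = 451.5/γ_2.
Leg 3: γ = 1/√(1 − (40/41)²) = 41/9 ≈ 4.556; τ_3 = 484.6/4.556 = 106.4 μs.
Total proper time: 33.36 + τ_2 + 106.4 = 220.2, so τ_2 = 220.2 − 139.7 = 80.47 μs.
γ_2 = 451.5/80.47 = 5.611; β = √(1 − 1/γ²) = √0.9682.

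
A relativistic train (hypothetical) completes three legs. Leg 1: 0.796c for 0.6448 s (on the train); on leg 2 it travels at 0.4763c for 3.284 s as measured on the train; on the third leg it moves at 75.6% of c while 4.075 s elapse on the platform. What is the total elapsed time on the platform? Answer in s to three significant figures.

Δt = 8.88 s

Leg 1: γ = 1/√(1 − 0.796²) = 1/√0.3664 = 1.652; Δt_1 = 1.652 × 0.6448 = 1.065 s.
Leg 2: γ = 1/√(1 − 0.4763²) = 1/√0.7731 = 1.137; Δt_2 = 1.137 × 3.284 = 3.735 s.
Leg 3: 4.075 s is already measured on the platform.
Total: 1.065 + 3.735 + 4.075 s.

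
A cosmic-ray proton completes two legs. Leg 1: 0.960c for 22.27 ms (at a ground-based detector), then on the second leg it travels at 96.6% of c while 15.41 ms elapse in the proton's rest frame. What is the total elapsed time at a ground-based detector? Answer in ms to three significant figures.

Δt = 81.9 ms

Leg 1: 22.27 ms is already measured at a ground-based detector.
Leg 2: β = 0.966; γ = 1/√(1 − 0.966²) = 1/√0.06684 = 3.868; Δt_2 = 3.868 × 15.41 = 59.60 ms.
Total: 22.27 + 59.60 ms.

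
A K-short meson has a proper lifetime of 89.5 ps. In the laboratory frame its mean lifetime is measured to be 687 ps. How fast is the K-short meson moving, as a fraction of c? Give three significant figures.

β = 0.991

γ = Δt/τ₀ = 687/89.5 = 7.676
β = √(1 − 1/γ²) = √(1 − 0.01697) = √0.9830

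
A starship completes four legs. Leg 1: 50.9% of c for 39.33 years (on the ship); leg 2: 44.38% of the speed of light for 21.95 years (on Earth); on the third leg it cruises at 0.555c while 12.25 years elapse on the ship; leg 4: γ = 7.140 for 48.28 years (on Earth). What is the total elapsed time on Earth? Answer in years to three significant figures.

Δt = 131 years

Leg 1: β = 0.509; γ = 1/√(1 − 0.509²) = 1/√0.7409 = 1.162; Δt_1 = 1.162 × 39.33 = 45.69 years.
Leg 2: 21.95 years is already measured on Earth.
Leg 3: γ = 1/√(1 − 0.555²) = 1/√0.6920 = 1.202; Δt_3 = 1.202 × 12.25 = 14.73 years.
Leg 4: 48.28 years is already measured on Earth.
Total: 45.69 + 21.95 + 14.73 + 48.28 years.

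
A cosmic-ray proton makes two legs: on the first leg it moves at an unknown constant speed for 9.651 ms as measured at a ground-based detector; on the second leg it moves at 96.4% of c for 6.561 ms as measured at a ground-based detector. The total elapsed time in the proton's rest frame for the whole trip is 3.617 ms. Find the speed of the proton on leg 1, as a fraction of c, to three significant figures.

Leg 1: speed unknown; τ_1 = 9.651/γ_1.
Leg 2: β = 0.964; γ = 1/√(1 − 0.964²) = 1/√0.07070 = 3.761; τ_2 = 6.561/3.761 = 1.745 ms.
Total proper time: τ_1 + 1.745 = 3.617, so τ_1 = 3.617 − 1.745 = 1.872 ms.
γ_1 = 9.651/1.872 = 5.154; β = √(1 − 1/γ²) = √0.9624.

β = 0.981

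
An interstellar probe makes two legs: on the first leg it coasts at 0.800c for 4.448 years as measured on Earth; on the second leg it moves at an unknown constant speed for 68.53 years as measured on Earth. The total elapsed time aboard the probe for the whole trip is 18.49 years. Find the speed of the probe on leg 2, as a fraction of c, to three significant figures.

β = 0.973

Leg 1: γ = 1/√(1 − 0.800²) = 5/3 ≈ 1.667; τ_1 = 4.448/1.667 = 2.669 years.
Leg 2: speed unknown; τ_2 = 68.53/γ_2.
Total proper time: 2.669 + τ_2 = 18.49, so τ_2 = 18.49 − 2.669 = 15.82 years.
γ_2 = 68.53/15.82 = 4.332; β = √(1 − 1/γ²) = √0.9467.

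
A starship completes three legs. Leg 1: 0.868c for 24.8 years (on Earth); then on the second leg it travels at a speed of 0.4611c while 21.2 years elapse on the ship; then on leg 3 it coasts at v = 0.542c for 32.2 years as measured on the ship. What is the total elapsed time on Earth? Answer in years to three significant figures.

Leg 1: 24.8 years is already measured on Earth.
Leg 2: γ = 1/√(1 − 0.4611²) = 1/√0.7874 = 1.127; Δt_2 = 1.127 × 21.2 = 23.89 years.
Leg 3: γ = 1/√(1 − 0.542²) = 1/√0.7062 = 1.190; Δt_3 = 1.190 × 32.2 = 38.32 years.
Total: 24.80 + 23.89 + 38.32 years.

Δt = 87.0 years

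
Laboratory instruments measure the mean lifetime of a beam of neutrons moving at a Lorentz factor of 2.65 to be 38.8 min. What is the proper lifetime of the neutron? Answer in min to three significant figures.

γ = 2.65
The lab-frame lifetime is the dilated interval; the proper lifetime is τ₀ = Δt/γ = 38.8/2.650 min.

τ₀ = 14.6 min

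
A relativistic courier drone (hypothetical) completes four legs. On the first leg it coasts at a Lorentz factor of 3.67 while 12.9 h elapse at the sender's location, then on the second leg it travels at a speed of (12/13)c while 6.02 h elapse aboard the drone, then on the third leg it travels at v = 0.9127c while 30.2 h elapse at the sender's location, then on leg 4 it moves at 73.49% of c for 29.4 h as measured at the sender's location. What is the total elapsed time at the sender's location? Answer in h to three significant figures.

Δt = 88.2 h

Leg 1: 12.9 h is already measured at the sender's location.
Leg 2: γ = 1/√(1 − (12/13)²) = 13/5 = 2.600; Δt_2 = 2.600 × 6.02 = 15.65 h.
Leg 3: 30.2 h is already measured at the sender's location.
Leg 4: 29.4 h is already measured at the sender's location.
Total: 12.90 + 15.65 + 30.20 + 29.40 h.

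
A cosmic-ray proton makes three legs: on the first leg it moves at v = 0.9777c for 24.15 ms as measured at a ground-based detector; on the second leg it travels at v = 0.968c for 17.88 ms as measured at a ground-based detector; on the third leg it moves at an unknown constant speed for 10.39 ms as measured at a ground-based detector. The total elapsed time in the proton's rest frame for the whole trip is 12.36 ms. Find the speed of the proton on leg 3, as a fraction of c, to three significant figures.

Leg 1: γ = 1/√(1 − 0.9777²) = 1/√0.04410 = 4.762; τ_1 = 24.15/4.762 = 5.072 ms.
Leg 2: γ = 1/√(1 − 0.968²) = 1/√0.06298 = 3.985; τ_2 = 17.88/3.985 = 4.487 ms.
Leg 3: speed unknown; τ_3 = 10.39/γ_3.
Total proper time: 5.072 + 4.487 + τ_3 = 12.36, so τ_3 = 12.36 − 9.559 = 2.801 ms.
γ_3 = 10.39/2.801 = 3.709; β = √(1 − 1/γ²) = √0.9273.

β = 0.963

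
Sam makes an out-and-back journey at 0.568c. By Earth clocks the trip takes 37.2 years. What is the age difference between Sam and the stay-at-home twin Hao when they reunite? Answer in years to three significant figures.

γ = 1/√(1 − 0.568²) = 1/√0.6774 = 1.215
Sam's elapsed proper time: τ = 37.2/1.215 = 30.62 years.
Age gap = Δt − τ = 37.2 − 30.62 years.

Δt − τ = 6.58 years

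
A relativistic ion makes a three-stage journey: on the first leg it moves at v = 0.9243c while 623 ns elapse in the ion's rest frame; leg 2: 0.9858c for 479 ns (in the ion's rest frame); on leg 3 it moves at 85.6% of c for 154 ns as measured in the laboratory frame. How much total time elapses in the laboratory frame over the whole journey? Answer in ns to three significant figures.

Leg 1: γ = 1/√(1 − 0.9243²) = 1/√0.1457 = 2.620; Δt_1 = 2.620 × 623 = 1632 ns.
Leg 2: γ = 1/√(1 − 0.9858²) = 1/√0.02820 = 5.955; Δt_2 = 5.955 × 479 = 2852 ns.
Leg 3: 154 ns is already measured in the laboratory frame.
Total: 1632 + 2852 + 154.0 ns.

Δt = 4640 ns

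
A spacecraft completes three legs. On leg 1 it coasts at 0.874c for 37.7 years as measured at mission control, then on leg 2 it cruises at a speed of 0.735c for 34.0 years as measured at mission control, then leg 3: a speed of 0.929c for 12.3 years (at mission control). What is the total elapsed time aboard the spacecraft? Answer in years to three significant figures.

Leg 1: γ = 1/√(1 − 0.874²) = 1/√0.2361 = 2.058; τ_1 = 37.7/2.058 = 18.32 years.
Leg 2: γ = 1/√(1 − 0.735²) = 1/√0.4598 = 1.475; τ_2 = 34.0/1.475 = 23.05 years.
Leg 3: γ = 1/√(1 − 0.929²) = 1/√0.1370 = 2.702; τ_3 = 12.3/2.702 = 4.552 years.
Total: 18.32 + 23.05 + 4.552 years.

τ = 45.9 years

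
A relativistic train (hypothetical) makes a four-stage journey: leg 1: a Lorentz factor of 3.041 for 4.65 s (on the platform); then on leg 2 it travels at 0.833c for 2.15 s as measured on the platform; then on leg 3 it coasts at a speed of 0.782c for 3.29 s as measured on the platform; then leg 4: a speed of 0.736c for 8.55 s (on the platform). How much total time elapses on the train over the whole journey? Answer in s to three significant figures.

τ = 10.6 s

Leg 1: γ = 3.041; τ_1 = 4.65/3.041 = 1.529 s.
Leg 2: γ = 1/√(1 − 0.833²) = 1/√0.3061 = 1.807; τ_2 = 2.15/1.807 = 1.190 s.
Leg 3: γ = 1/√(1 − 0.782²) = 1/√0.3885 = 1.604; τ_3 = 3.29/1.604 = 2.051 s.
Leg 4: γ = 1/√(1 − 0.736²) = 1/√0.4583 = 1.477; τ_4 = 8.55/1.477 = 5.788 s.
Total: 1.529 + 1.190 + 2.051 + 5.788 s.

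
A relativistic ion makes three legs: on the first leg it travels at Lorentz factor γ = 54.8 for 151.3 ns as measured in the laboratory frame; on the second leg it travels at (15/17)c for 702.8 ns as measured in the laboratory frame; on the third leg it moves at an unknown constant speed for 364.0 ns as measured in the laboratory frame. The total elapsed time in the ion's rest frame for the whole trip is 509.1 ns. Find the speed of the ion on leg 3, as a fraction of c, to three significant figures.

Leg 1: γ = 54.8; τ_1 = 151.3/54.80 = 2.761 ns.
Leg 2: γ = 1/√(1 − (15/17)²) = 17/8 = 2.125; τ_2 = 702.8/2.125 = 330.7 ns.
Leg 3: speed unknown; τ_3 = 364.0/γ_3.
Total proper time: 2.761 + 330.7 + τ_3 = 509.1, so τ_3 = 509.1 − 333.5 = 175.6 ns.
γ_3 = 364.0/175.6 = 2.073; β = √(1 − 1/γ²) = √0.7672.

β = 0.876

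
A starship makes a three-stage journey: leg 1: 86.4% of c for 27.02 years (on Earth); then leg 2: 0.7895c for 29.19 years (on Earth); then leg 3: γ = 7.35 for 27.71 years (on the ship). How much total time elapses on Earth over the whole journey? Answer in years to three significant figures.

Leg 1: 27.02 years is already measured on Earth.
Leg 2: 29.19 years is already measured on Earth.
Leg 3: γ = 7.35; Δt_3 = 7.350 × 27.71 = 203.7 years.
Total: 27.02 + 29.19 + 203.7 years.

Δt = 260 years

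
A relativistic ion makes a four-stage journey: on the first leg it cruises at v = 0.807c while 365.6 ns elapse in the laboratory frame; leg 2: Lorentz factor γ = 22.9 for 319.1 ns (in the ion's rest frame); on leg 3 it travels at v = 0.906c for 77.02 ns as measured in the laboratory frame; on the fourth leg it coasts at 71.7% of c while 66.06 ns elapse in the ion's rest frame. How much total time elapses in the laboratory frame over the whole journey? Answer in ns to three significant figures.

Leg 1: 365.6 ns is already measured in the laboratory frame.
Leg 2: γ = 22.9; Δt_2 = 22.90 × 319.1 = 7307 ns.
Leg 3: 77.02 ns is already measured in the laboratory frame.
Leg 4: β = 0.717; γ = 1/√(1 − 0.717²) = 1/√0.4859 = 1.435; Δt_4 = 1.435 × 66.06 = 94.77 ns.
Total: 365.6 + 7307 + 77.02 + 94.77 ns.

Δt = 7840 ns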